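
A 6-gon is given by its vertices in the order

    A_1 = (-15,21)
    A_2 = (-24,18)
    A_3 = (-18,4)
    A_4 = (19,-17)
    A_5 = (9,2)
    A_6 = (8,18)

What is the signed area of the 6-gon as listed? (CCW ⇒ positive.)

733.5

A_1→A_2: (-15)(18) − (-24)(21) = 234
A_2→A_3: (-24)(4) − (-18)(18) = 228
A_3→A_4: (-18)(-17) − (19)(4) = 230
A_4→A_5: (19)(2) − (9)(-17) = 191
A_5→A_6: (9)(18) − (8)(2) = 146
A_6→A_1: (8)(21) − (-15)(18) = 438
Σ = 1467
Signed area = Σ/2 = 733.5 (positive ⇒ counter-clockwise traversal).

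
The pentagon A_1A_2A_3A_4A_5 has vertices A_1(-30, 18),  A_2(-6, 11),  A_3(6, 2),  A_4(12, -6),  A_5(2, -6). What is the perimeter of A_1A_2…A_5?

|A_1A_2| = √((24)² + (-7)²) = √625 = 25
|A_2A_3| = √((12)² + (-9)²) = √225 = 15
|A_3A_4| = √((6)² + (-8)²) = √100 = 10
|A_4A_5| = √((-10)² + (0)²) = √100 = 10
|A_5A_1| = √((-32)² + (24)²) = √1600 = 40
Perimeter = 25 + 15 + 10 + 10 + 40 = 100.

100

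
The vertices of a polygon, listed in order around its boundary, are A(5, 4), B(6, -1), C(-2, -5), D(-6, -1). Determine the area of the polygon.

Apply Gauss's area formula: 2A = Σ (x_i·y_{i+1} − x_{i+1}·y_i), indices taken mod 4.
Σ = (-29) + (-32) + (-28) + (-19) = -108
Area = |Σ|/2 = 54.

54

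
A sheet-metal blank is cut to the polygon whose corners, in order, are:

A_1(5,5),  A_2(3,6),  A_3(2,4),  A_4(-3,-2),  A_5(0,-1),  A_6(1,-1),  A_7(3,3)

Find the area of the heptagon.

Cross-terms: 15, 0, 8, 3, 1, 6, 0  ⇒  Σ = 33
Area = |Σ|/2 = 16.5.

16.5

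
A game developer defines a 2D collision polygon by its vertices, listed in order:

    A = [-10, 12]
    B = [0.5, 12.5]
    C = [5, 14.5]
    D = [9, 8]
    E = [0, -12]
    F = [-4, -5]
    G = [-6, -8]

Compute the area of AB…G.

Apply the shoelace formula: 2A = Σ (x_i·y_{i+1} − x_{i+1}·y_i), indices taken mod 7.
Cross-terms: -131, -55.25, -90.5, -108, -48, 2, -152  ⇒  Σ = -582.75
Area = |Σ|/2 = 291.375.

291.375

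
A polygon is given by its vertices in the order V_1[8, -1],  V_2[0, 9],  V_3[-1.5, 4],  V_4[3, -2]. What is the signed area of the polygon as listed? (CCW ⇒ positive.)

44.75

Apply Gauss's area formula: 2A = Σ (x_i·y_{i+1} − x_{i+1}·y_i), indices taken mod 4.
V_1→V_2: (8)(9) − (0)(-1) = 72
V_2→V_3: (0)(4) − (-1.5)(9) = 13.5
V_3→V_4: (-1.5)(-2) − (3)(4) = -9
V_4→V_1: (3)(-1) − (8)(-2) = 13
Σ = 89.5
Signed area = Σ/2 = 44.75 (positive ⇒ counter-clockwise traversal).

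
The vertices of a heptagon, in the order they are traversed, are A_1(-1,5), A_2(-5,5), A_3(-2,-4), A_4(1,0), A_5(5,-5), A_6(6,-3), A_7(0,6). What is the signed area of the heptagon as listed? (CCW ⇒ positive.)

Σ = (20) + (30) + (4) + (-5) + (15) + (36) + (6) = 106
Signed area = Σ/2 = 53 (positive ⇒ counter-clockwise traversal).

53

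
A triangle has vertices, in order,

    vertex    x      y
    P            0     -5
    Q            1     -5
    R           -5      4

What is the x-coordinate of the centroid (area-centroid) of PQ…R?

-4/3

Apply Gauss's area formula. First the cross-terms c_i = x_i·y_{i+1} − x_{i+1}·y_i:
  5, -21, 25  ⇒  2A = 9, A = 4.5.
Then Σ (x_i + x_{i+1})·c_i = -36, so x̄ = -36 / (6·4.5) = -4/3.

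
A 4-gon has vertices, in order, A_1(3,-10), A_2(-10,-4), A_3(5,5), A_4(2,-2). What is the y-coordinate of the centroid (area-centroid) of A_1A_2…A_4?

Apply the shoelace formula. First the cross-terms c_i = x_i·y_{i+1} − x_{i+1}·y_i:
  -112, -30, -20, -14  ⇒  2A = -176, A = -88.
Then Σ (y_i + y_{i+1})·c_i = 1646, so ȳ = 1646 / (6·(-88)) = -823/264.

-823/264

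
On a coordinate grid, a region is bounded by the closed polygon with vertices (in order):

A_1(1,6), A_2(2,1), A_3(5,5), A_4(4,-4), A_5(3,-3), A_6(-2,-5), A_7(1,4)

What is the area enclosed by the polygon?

Σ = (-11) + (5) + (-40) + (0) + (-21) + (-3) + (2) = -68
Area = |Σ|/2 = 34.

34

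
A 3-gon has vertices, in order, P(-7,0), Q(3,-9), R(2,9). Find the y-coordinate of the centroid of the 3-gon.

0

Apply the shoelace (surveyor's) formula. First the cross-terms c_i = x_i·y_{i+1} − x_{i+1}·y_i:
  63, 45, 63  ⇒  2A = 171, A = 85.5.
Then Σ (y_i + y_{i+1})·c_i = 0, so ȳ = 0 / (6·85.5) = 0.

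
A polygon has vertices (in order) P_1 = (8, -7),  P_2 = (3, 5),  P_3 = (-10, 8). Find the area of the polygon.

70.5

Apply Gauss's area formula: 2A = Σ (x_i·y_{i+1} − x_{i+1}·y_i), indices taken mod 3.
Cross-terms: 61, 74, 6  ⇒  Σ = 141
Area = |Σ|/2 = 70.5.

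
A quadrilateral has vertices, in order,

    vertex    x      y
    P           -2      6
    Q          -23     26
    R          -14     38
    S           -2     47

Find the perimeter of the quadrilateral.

|PQ| = √((-21)² + (20)²) = √841 = 29
|QR| = √((9)² + (12)²) = √225 = 15
|RS| = √((12)² + (9)²) = √225 = 15
|SP| = √((0)² + (-41)²) = √1681 = 41
Perimeter = 29 + 15 + 15 + 41 = 100.

100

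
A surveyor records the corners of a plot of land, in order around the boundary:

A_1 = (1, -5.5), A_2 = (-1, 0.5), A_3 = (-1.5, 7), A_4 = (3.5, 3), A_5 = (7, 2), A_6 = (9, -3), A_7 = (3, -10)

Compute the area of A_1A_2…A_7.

Apply the shoelace (surveyor's) formula: 2A = Σ (x_i·y_{i+1} − x_{i+1}·y_i), indices taken mod 7.
Σ = (-5) + (-6.25) + (-29) + (-14) + (-39) + (-81) + (-6.5) = -180.75
Area = |Σ|/2 = 90.375.

90.375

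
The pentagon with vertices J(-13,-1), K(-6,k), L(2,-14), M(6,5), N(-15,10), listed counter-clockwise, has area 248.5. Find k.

-3

Write out the shoelace sum; only the two edges meeting at K involve k:
2·Area = [((-13)·k − (-6)·(-1)) + ((-6)·(-14) − 2·k)] + 374
       = -15·k + 452 = 497
⇒ k = -3.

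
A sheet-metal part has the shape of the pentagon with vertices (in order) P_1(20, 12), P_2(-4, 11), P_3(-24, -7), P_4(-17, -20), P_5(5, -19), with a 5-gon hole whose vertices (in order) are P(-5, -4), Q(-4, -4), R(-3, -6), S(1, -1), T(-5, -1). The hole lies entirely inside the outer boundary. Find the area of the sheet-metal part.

Outer boundary:
Apply the surveyor's formula: 2A = Σ (x_i·y_{i+1} − x_{i+1}·y_i), indices taken mod 5.
P_1→P_2: (20)(11) − (-4)(12) = 268
P_2→P_3: (-4)(-7) − (-24)(11) = 292
P_3→P_4: (-24)(-20) − (-17)(-7) = 361
P_4→P_5: (-17)(-19) − (5)(-20) = 423
P_5→P_1: (5)(12) − (20)(-19) = 440
Σ = 1784
Area = |Σ|/2 = 892.
Hole:
Apply the shoelace formula: 2A = Σ (x_i·y_{i+1} − x_{i+1}·y_i), indices taken mod 5.
Cross-terms: 4, 12, 9, -6, 15  ⇒  Σ = 34
Area = |Σ|/2 = 17.
Net area = 892 − 17 = 875.

875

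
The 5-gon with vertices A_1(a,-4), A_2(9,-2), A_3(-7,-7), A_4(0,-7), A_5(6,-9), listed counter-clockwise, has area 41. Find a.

Write out the shoelace sum; only the two edges meeting at A_1 involve a:
2·Area = [(6·(-4) − a·(-9)) + (a·(-2) − 9·(-4))] + 14
       = 7·a + 26 = 82
⇒ a = 8.

8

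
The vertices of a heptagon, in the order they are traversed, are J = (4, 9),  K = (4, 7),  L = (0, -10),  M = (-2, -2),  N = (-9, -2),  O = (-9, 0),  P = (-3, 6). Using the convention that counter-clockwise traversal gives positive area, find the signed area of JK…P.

-102.5

Apply the shoelace (surveyor's) formula: 2A = Σ (x_i·y_{i+1} − x_{i+1}·y_i), indices taken mod 7.
J→K: (4)(7) − (4)(9) = -8
K→L: (4)(-10) − (0)(7) = -40
L→M: (0)(-2) − (-2)(-10) = -20
M→N: (-2)(-2) − (-9)(-2) = -14
N→O: (-9)(0) − (-9)(-2) = -18
O→P: (-9)(6) − (-3)(0) = -54
P→J: (-3)(9) − (4)(6) = -51
Σ = -205
Signed area = Σ/2 = -102.5 (negative ⇒ clockwise traversal).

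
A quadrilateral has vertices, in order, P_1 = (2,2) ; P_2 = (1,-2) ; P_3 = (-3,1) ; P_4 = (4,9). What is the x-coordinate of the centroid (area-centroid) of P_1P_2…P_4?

33/52

Apply Gauss's area formula. First the cross-terms c_i = x_i·y_{i+1} − x_{i+1}·y_i:
  -6, -5, -31, -10  ⇒  2A = -52, A = -26.
Then Σ (x_i + x_{i+1})·c_i = -99, so x̄ = -99 / (6·(-26)) = 33/52.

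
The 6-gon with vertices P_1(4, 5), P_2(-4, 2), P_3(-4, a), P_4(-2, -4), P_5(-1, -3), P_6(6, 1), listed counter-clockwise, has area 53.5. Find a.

Write out the shoelace sum; only the two edges meeting at P_3 involve a:
2·Area = [((-4)·a − (-4)·2) + ((-4)·(-4) − (-2)·a)] + 73
       = -2·a + 97 = 107
⇒ a = -5.

-5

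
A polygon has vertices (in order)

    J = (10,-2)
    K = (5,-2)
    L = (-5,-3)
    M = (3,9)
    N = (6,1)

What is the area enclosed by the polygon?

72

Cross-terms: -10, -25, -36, -51, -22  ⇒  Σ = -144
Area = |Σ|/2 = 72.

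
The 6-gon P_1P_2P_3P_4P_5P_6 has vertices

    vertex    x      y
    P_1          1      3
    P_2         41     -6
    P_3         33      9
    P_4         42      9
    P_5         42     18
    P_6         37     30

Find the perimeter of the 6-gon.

|P_1P_2| = √((40)² + (-9)²) = √1681 = 41
|P_2P_3| = √((-8)² + (15)²) = √289 = 17
|P_3P_4| = √((9)² + (0)²) = √81 = 9
|P_4P_5| = √((0)² + (9)²) = √81 = 9
|P_5P_6| = √((-5)² + (12)²) = √169 = 13
|P_6P_1| = √((-36)² + (-27)²) = √2025 = 45
Perimeter = 41 + 17 + 9 + 9 + 13 + 45 = 134.

134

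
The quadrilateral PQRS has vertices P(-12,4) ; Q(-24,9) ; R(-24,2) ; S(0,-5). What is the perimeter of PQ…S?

|PQ| = √((-12)² + (5)²) = √169 = 13
|QR| = √((0)² + (-7)²) = √49 = 7
|RS| = √((24)² + (-7)²) = √625 = 25
|SP| = √((-12)² + (9)²) = √225 = 15
Perimeter = 13 + 7 + 25 + 15 = 60.

60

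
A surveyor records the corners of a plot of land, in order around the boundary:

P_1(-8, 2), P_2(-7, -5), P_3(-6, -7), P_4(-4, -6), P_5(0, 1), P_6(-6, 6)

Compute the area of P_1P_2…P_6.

Apply the shoelace formula: 2A = Σ (x_i·y_{i+1} − x_{i+1}·y_i), indices taken mod 6.
Cross-terms: 54, 19, 8, -4, 6, 36  ⇒  Σ = 119
Area = |Σ|/2 = 59.5.

59.5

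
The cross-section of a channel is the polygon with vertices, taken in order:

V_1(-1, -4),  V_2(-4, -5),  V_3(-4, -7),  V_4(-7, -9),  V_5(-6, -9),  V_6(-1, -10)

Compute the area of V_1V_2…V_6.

Cross-terms: -11, 8, -13, 9, 51, -6  ⇒  Σ = 38
Area = |Σ|/2 = 19.

19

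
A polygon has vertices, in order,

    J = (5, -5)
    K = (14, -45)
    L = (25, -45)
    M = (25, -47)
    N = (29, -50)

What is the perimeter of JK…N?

|JK| = √((9)² + (-40)²) = √1681 = 41
|KL| = √((11)² + (0)²) = √121 = 11
|LM| = √((0)² + (-2)²) = √4 = 2
|MN| = √((4)² + (-3)²) = √25 = 5
|NJ| = √((-24)² + (45)²) = √2601 = 51
Perimeter = 41 + 11 + 2 + 5 + 51 = 110.

110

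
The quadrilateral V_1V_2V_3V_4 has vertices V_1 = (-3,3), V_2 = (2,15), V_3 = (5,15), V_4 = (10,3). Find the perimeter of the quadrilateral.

42

|V_1V_2| = √((5)² + (12)²) = √169 = 13
|V_2V_3| = √((3)² + (0)²) = √9 = 3
|V_3V_4| = √((5)² + (-12)²) = √169 = 13
|V_4V_1| = √((-13)² + (0)²) = √169 = 13
Perimeter = 13 + 3 + 13 + 13 = 42.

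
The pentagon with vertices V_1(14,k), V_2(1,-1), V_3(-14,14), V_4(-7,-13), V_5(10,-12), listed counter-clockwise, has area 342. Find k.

4

Write out the shoelace sum; only the two edges meeting at V_1 involve k:
2·Area = [(10·k − 14·(-12)) + (14·(-1) − 1·k)] + 494
       = 9·k + 648 = 684
⇒ k = 4.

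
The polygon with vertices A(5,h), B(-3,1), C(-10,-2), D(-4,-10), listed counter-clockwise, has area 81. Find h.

The doubled signed area Σ (x_i y_{i+1} − x_{i+1} y_i) is linear in h.
With h=0 it equals 163; the coefficient of h is -1 (from the two edges through A).
So -1·h + 163 = 2·81 = 162 ⇒ h = 1.

1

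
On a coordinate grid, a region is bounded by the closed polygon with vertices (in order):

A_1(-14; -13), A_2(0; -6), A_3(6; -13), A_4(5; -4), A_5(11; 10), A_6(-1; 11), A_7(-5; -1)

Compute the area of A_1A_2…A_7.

A_1→A_2: (-14)(-6) − (0)(-13) = 84
A_2→A_3: (0)(-13) − (6)(-6) = 36
A_3→A_4: (6)(-4) − (5)(-13) = 41
A_4→A_5: (5)(10) − (11)(-4) = 94
A_5→A_6: (11)(11) − (-1)(10) = 131
A_6→A_7: (-1)(-1) − (-5)(11) = 56
A_7→A_1: (-5)(-13) − (-14)(-1) = 51
Σ = 493
Area = |Σ|/2 = 246.5.

246.5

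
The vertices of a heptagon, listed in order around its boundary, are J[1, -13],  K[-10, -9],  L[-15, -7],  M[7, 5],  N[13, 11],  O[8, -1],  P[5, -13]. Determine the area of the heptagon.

Apply the shoelace formula: 2A = Σ (x_i·y_{i+1} − x_{i+1}·y_i), indices taken mod 7.
Cross-terms: -139, -65, -26, 12, -101, -99, -52  ⇒  Σ = -470
Area = |Σ|/2 = 235.

235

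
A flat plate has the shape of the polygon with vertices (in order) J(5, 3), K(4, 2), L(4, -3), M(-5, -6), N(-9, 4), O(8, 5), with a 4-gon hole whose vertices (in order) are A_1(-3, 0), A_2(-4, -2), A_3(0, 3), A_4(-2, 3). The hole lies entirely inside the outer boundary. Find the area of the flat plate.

Outer boundary:
Σ = (-2) + (-20) + (-39) + (-74) + (-77) + (-1) = -213
Area = |Σ|/2 = 106.5.
Hole:
Σ = (6) + (-12) + (6) + (9) = 9
Area = |Σ|/2 = 4.5.
Net area = 106.5 − 4.5 = 102.

102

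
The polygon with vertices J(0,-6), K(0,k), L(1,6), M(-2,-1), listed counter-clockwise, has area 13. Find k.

The doubled signed area Σ (x_i y_{i+1} − x_{i+1} y_i) is linear in k.
With k=0 it equals 23; the coefficient of k is -1 (from the two edges through K).
So -1·k + 23 = 2·13 = 26 ⇒ k = -3.

-3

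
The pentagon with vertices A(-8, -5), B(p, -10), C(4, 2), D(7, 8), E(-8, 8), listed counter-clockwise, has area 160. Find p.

-6

Write out the shoelace sum; only the two edges meeting at B involve p:
2·Area = [((-8)·(-10) − p·(-5)) + (p·2 − 4·(-10))] + 242
       = 7·p + 362 = 320
⇒ p = -6.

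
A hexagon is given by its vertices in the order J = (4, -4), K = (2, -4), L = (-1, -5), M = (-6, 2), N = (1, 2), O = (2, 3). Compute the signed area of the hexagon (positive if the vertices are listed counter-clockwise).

-44.5

Apply the surveyor's formula: 2A = Σ (x_i·y_{i+1} − x_{i+1}·y_i), indices taken mod 6.
J→K: (4)(-4) − (2)(-4) = -8
K→L: (2)(-5) − (-1)(-4) = -14
L→M: (-1)(2) − (-6)(-5) = -32
M→N: (-6)(2) − (1)(2) = -14
N→O: (1)(3) − (2)(2) = -1
O→J: (2)(-4) − (4)(3) = -20
Σ = -89
Signed area = Σ/2 = -44.5 (negative ⇒ clockwise traversal).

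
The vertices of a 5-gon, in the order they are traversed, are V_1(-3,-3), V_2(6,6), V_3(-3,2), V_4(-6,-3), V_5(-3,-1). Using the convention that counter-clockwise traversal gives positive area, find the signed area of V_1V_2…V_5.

V_1→V_2: (-3)(6) − (6)(-3) = 0
V_2→V_3: (6)(2) − (-3)(6) = 30
V_3→V_4: (-3)(-3) − (-6)(2) = 21
V_4→V_5: (-6)(-1) − (-3)(-3) = -3
V_5→V_1: (-3)(-3) − (-3)(-1) = 6
Σ = 54
Signed area = Σ/2 = 27 (positive ⇒ counter-clockwise traversal).

27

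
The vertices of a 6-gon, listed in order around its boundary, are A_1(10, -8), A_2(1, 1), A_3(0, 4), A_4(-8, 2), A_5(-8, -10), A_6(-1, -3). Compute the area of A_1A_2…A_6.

101

Σ = (18) + (4) + (32) + (96) + (14) + (38) = 202
Area = |Σ|/2 = 101.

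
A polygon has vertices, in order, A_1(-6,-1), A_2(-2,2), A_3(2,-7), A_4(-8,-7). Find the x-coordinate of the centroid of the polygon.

Apply the shoelace formula. First the cross-terms c_i = x_i·y_{i+1} − x_{i+1}·y_i:
  -14, 10, -70, -34  ⇒  2A = -108, A = -54.
Then Σ (x_i + x_{i+1})·c_i = 1008, so x̄ = 1008 / (6·(-54)) = -28/9.

-28/9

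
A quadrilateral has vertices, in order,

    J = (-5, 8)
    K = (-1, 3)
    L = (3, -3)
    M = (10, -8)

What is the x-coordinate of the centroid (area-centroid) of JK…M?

Apply the shoelace formula. First the cross-terms c_i = x_i·y_{i+1} − x_{i+1}·y_i:
  -7, -6, 6, 40  ⇒  2A = 33, A = 16.5.
Then Σ (x_i + x_{i+1})·c_i = 308, so x̄ = 308 / (6·16.5) = 28/9.

28/9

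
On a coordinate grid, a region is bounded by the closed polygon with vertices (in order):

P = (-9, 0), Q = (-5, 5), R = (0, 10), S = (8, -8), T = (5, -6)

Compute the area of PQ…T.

Apply the shoelace (surveyor's) formula: 2A = Σ (x_i·y_{i+1} − x_{i+1}·y_i), indices taken mod 5.
P→Q: (-9)(5) − (-5)(0) = -45
Q→R: (-5)(10) − (0)(5) = -50
R→S: (0)(-8) − (8)(10) = -80
S→T: (8)(-6) − (5)(-8) = -8
T→P: (5)(0) − (-9)(-6) = -54
Σ = -237
Area = |Σ|/2 = 118.5.

118.5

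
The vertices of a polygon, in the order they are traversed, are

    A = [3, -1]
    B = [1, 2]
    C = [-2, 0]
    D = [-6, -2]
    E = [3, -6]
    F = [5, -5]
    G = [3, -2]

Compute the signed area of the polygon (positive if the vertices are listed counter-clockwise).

40

Apply Gauss's area formula: 2A = Σ (x_i·y_{i+1} − x_{i+1}·y_i), indices taken mod 7.
Σ = (7) + (4) + (4) + (42) + (15) + (5) + (3) = 80
Signed area = Σ/2 = 40 (positive ⇒ counter-clockwise traversal).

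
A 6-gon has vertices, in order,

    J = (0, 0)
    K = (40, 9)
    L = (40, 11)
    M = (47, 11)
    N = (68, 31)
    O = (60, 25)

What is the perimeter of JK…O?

154

|JK| = √((40)² + (9)²) = √1681 = 41
|KL| = √((0)² + (2)²) = √4 = 2
|LM| = √((7)² + (0)²) = √49 = 7
|MN| = √((21)² + (20)²) = √841 = 29
|NO| = √((-8)² + (-6)²) = √100 = 10
|OJ| = √((-60)² + (-25)²) = √4225 = 65
Perimeter = 41 + 2 + 7 + 29 + 10 + 65 = 154.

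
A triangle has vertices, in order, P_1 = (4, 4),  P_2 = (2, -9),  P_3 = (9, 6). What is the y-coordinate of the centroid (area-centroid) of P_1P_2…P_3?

1/3

Apply the shoelace (surveyor's) formula. First the cross-terms c_i = x_i·y_{i+1} − x_{i+1}·y_i:
  -44, 93, 12  ⇒  2A = 61, A = 30.5.
Then Σ (y_i + y_{i+1})·c_i = 61, so ȳ = 61 / (6·30.5) = 1/3.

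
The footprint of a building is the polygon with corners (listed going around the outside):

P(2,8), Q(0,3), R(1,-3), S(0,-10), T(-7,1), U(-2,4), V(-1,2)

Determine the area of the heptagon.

57.5

Apply Gauss's area formula: 2A = Σ (x_i·y_{i+1} − x_{i+1}·y_i), indices taken mod 7.
Σ = (6) + (-3) + (-10) + (-70) + (-26) + (0) + (-12) = -115
Area = |Σ|/2 = 57.5.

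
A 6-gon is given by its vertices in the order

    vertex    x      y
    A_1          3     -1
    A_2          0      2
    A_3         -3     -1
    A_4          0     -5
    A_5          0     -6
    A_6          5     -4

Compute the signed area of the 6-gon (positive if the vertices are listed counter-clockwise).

Apply the shoelace (surveyor's) formula: 2A = Σ (x_i·y_{i+1} − x_{i+1}·y_i), indices taken mod 6.
Σ = (6) + (6) + (15) + (0) + (30) + (7) = 64
Signed area = Σ/2 = 32 (positive ⇒ counter-clockwise traversal).

32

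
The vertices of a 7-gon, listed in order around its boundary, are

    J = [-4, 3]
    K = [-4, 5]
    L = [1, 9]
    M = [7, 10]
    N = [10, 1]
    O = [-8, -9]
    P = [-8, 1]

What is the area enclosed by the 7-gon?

Apply the shoelace formula: 2A = Σ (x_i·y_{i+1} − x_{i+1}·y_i), indices taken mod 7.
Cross-terms: -8, -41, -53, -93, -82, -80, -20  ⇒  Σ = -377
Area = |Σ|/2 = 188.5.

188.5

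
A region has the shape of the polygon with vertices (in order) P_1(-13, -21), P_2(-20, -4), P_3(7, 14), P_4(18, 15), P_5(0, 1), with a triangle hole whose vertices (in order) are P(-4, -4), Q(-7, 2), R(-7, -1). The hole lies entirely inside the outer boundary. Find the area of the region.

363.5

Outer boundary:
Apply Gauss's area formula: 2A = Σ (x_i·y_{i+1} − x_{i+1}·y_i), indices taken mod 5.
Σ = (-368) + (-252) + (-147) + (18) + (13) = -736
Area = |Σ|/2 = 368.
Hole:
P→Q: (-4)(2) − (-7)(-4) = -36
Q→R: (-7)(-1) − (-7)(2) = 21
R→P: (-7)(-4) − (-4)(-1) = 24
Σ = 9
Area = |Σ|/2 = 4.5.
Net area = 368 − 4.5 = 363.5.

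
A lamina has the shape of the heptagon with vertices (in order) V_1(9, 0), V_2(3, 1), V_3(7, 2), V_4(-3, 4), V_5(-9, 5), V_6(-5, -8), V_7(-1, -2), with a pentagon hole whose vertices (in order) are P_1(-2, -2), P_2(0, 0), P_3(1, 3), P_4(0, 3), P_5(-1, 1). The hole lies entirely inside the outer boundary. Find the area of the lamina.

85

Outer boundary:
Apply the shoelace (surveyor's) formula: 2A = Σ (x_i·y_{i+1} − x_{i+1}·y_i), indices taken mod 7.
Σ = (9) + (-1) + (34) + (21) + (97) + (2) + (18) = 180
Area = |Σ|/2 = 90.
Hole:
Apply the surveyor's formula: 2A = Σ (x_i·y_{i+1} − x_{i+1}·y_i), indices taken mod 5.
Cross-terms: 0, 0, 3, 3, 4  ⇒  Σ = 10
Area = |Σ|/2 = 5.
Net area = 90 − 5 = 85.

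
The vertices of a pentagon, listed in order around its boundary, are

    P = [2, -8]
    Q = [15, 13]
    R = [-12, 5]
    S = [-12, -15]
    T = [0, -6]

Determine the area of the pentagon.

Apply Gauss's area formula: 2A = Σ (x_i·y_{i+1} − x_{i+1}·y_i), indices taken mod 5.
Σ = (146) + (231) + (240) + (72) + (12) = 701
Area = |Σ|/2 = 350.5.

350.5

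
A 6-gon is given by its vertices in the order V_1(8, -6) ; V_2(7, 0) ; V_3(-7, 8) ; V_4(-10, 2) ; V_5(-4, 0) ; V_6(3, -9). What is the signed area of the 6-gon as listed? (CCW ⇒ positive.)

131

Apply the shoelace (surveyor's) formula: 2A = Σ (x_i·y_{i+1} − x_{i+1}·y_i), indices taken mod 6.
Σ = (42) + (56) + (66) + (8) + (36) + (54) = 262
Signed area = Σ/2 = 131 (positive ⇒ counter-clockwise traversal).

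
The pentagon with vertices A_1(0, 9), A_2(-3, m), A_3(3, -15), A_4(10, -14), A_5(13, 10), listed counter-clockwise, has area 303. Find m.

-9

Write out the shoelace sum; only the two edges meeting at A_2 involve m:
2·Area = [(0·m − (-3)·9) + ((-3)·(-15) − 3·m)] + 507
       = -3·m + 579 = 606
⇒ m = -9.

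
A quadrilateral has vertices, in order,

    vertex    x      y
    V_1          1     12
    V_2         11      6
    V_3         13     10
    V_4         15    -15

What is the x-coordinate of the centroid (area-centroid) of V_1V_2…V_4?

Apply the shoelace (surveyor's) formula. First the cross-terms c_i = x_i·y_{i+1} − x_{i+1}·y_i:
  -126, 32, -345, 195  ⇒  2A = -244, A = -122.
Then Σ (x_i + x_{i+1})·c_i = -7284, so x̄ = -7284 / (6·(-122)) = 607/61.

607/61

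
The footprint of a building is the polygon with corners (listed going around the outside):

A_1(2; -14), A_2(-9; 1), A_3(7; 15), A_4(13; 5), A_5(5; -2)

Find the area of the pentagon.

271.5

Σ = (-124) + (-142) + (-160) + (-51) + (-66) = -543
Area = |Σ|/2 = 271.5.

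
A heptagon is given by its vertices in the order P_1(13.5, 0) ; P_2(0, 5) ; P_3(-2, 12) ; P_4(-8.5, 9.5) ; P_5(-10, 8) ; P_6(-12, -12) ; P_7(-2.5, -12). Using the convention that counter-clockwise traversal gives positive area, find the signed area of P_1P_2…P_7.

339.75

Cross-terms: 67.5, 10, 83, 27, 216, 114, 162  ⇒  Σ = 679.5
Signed area = Σ/2 = 339.75 (positive ⇒ counter-clockwise traversal).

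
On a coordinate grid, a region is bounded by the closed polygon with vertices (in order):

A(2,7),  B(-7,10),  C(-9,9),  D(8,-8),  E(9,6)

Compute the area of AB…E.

Σ = (69) + (27) + (0) + (120) + (51) = 267
Area = |Σ|/2 = 133.5.

133.5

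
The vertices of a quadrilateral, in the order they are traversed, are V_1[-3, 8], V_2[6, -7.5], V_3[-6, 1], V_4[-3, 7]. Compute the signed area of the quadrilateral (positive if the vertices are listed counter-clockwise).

-53.25

Σ = (-25.5) + (-39) + (-39) + (-3) = -106.5
Signed area = Σ/2 = -53.25 (negative ⇒ clockwise traversal).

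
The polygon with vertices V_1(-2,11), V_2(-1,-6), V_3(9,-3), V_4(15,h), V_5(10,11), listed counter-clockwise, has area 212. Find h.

-2

The doubled signed area Σ (x_i y_{i+1} − x_{i+1} y_i) is linear in h.
With h=0 it equals 422; the coefficient of h is -1 (from the two edges through V_4).
So -1·h + 422 = 2·212 = 424 ⇒ h = -2.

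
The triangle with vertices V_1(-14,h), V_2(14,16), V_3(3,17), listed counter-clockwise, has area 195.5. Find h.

The doubled signed area Σ (x_i y_{i+1} − x_{i+1} y_i) is linear in h.
With h=0 it equals 204; the coefficient of h is -11 (from the two edges through V_1).
So -11·h + 204 = 2·195.5 = 391 ⇒ h = -17.

-17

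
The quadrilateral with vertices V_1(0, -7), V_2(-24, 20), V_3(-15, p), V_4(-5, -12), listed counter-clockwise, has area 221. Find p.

The doubled signed area Σ (x_i y_{i+1} − x_{i+1} y_i) is linear in p.
With p=0 it equals 347; the coefficient of p is -19 (from the two edges through V_3).
So -19·p + 347 = 2·221 = 442 ⇒ p = -5.

-5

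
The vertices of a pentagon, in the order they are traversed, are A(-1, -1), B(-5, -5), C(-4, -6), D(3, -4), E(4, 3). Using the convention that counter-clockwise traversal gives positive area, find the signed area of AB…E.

34

Apply the surveyor's formula: 2A = Σ (x_i·y_{i+1} − x_{i+1}·y_i), indices taken mod 5.
Σ = (0) + (10) + (34) + (25) + (-1) = 68
Signed area = Σ/2 = 34 (positive ⇒ counter-clockwise traversal).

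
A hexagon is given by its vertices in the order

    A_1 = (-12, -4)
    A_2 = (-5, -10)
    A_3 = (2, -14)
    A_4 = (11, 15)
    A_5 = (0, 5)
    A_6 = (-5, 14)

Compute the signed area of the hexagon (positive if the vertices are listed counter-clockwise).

Cross-terms: 100, 90, 184, 55, 25, 188  ⇒  Σ = 642
Signed area = Σ/2 = 321 (positive ⇒ counter-clockwise traversal).

321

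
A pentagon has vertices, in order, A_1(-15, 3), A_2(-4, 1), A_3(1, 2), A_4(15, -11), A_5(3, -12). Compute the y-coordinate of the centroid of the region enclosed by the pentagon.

Apply the shoelace (surveyor's) formula. First the cross-terms c_i = x_i·y_{i+1} − x_{i+1}·y_i:
  -3, -9, -41, -147, -171  ⇒  2A = -371, A = -185.5.
Then Σ (y_i + y_{i+1})·c_i = 5250, so ȳ = 5250 / (6·(-185.5)) = -250/53.

-250/53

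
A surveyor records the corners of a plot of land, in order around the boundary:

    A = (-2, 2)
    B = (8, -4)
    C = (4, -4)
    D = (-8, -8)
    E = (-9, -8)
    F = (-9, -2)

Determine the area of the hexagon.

86

Cross-terms: -8, -16, -64, -8, -54, -22  ⇒  Σ = -172
Area = |Σ|/2 = 86.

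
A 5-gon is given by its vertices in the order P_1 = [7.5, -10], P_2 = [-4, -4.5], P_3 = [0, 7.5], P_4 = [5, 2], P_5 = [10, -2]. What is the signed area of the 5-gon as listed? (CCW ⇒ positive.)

P_1→P_2: (7.5)(-4.5) − (-4)(-10) = -73.75
P_2→P_3: (-4)(7.5) − (0)(-4.5) = -30
P_3→P_4: (0)(2) − (5)(7.5) = -37.5
P_4→P_5: (5)(-2) − (10)(2) = -30
P_5→P_1: (10)(-10) − (7.5)(-2) = -85
Σ = -256.25
Signed area = Σ/2 = -128.125 (negative ⇒ clockwise traversal).

-128.125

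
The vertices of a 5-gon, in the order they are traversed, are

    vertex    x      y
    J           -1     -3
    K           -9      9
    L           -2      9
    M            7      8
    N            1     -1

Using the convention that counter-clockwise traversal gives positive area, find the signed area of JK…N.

Apply the shoelace formula: 2A = Σ (x_i·y_{i+1} − x_{i+1}·y_i), indices taken mod 5.
J→K: (-1)(9) − (-9)(-3) = -36
K→L: (-9)(9) − (-2)(9) = -63
L→M: (-2)(8) − (7)(9) = -79
M→N: (7)(-1) − (1)(8) = -15
N→J: (1)(-3) − (-1)(-1) = -4
Σ = -197
Signed area = Σ/2 = -98.5 (negative ⇒ clockwise traversal).

-98.5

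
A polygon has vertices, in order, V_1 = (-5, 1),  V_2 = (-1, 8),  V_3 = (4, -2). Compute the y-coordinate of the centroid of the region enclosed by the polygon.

Apply the shoelace formula. First the cross-terms c_i = x_i·y_{i+1} − x_{i+1}·y_i:
  -39, -30, -6  ⇒  2A = -75, A = -37.5.
Then Σ (y_i + y_{i+1})·c_i = -525, so ȳ = -525 / (6·(-37.5)) = 7/3.

7/3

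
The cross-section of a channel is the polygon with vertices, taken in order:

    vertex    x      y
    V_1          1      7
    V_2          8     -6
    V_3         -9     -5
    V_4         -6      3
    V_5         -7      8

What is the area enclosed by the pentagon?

148.5

Σ = (-62) + (-94) + (-57) + (-27) + (-57) = -297
Area = |Σ|/2 = 148.5.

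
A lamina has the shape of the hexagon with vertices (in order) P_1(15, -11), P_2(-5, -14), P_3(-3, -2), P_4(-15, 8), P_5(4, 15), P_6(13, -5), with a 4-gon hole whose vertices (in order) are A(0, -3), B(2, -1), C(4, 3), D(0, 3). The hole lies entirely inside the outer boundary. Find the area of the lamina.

431.5

Outer boundary:
Σ = (-265) + (-32) + (-54) + (-257) + (-215) + (-68) = -891
Area = |Σ|/2 = 445.5.
Hole:
Apply Gauss's area formula: 2A = Σ (x_i·y_{i+1} − x_{i+1}·y_i), indices taken mod 4.
Σ = (6) + (10) + (12) + (0) = 28
Area = |Σ|/2 = 14.
Net area = 445.5 − 14 = 431.5.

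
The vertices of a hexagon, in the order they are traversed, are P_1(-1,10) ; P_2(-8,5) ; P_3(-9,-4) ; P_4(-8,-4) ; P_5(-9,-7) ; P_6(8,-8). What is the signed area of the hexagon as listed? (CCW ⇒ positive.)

188

Apply Gauss's area formula: 2A = Σ (x_i·y_{i+1} − x_{i+1}·y_i), indices taken mod 6.
Cross-terms: 75, 77, 4, 20, 128, 72  ⇒  Σ = 376
Signed area = Σ/2 = 188 (positive ⇒ counter-clockwise traversal).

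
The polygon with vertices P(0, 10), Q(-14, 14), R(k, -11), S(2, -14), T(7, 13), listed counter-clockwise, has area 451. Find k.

-14

The doubled signed area Σ (x_i y_{i+1} − x_{i+1} y_i) is linear in k.
With k=0 it equals 510; the coefficient of k is -28 (from the two edges through R).
So -28·k + 510 = 2·451 = 902 ⇒ k = -14.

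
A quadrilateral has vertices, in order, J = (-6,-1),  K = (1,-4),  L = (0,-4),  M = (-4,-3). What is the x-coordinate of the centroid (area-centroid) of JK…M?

-25/9

Apply the shoelace (surveyor's) formula. First the cross-terms c_i = x_i·y_{i+1} − x_{i+1}·y_i:
  25, -4, -16, -14  ⇒  2A = -9, A = -4.5.
Then Σ (x_i + x_{i+1})·c_i = 75, so x̄ = 75 / (6·(-4.5)) = -25/9.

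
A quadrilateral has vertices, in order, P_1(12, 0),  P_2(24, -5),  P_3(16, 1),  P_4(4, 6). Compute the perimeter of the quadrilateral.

|P_1P_2| = √((12)² + (-5)²) = √169 = 13
|P_2P_3| = √((-8)² + (6)²) = √100 = 10
|P_3P_4| = √((-12)² + (5)²) = √169 = 13
|P_4P_1| = √((8)² + (-6)²) = √100 = 10
Perimeter = 13 + 10 + 13 + 10 = 46.

46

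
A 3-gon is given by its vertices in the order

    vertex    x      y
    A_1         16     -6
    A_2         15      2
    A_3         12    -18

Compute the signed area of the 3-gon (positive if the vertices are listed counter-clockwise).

22

Σ = (122) + (-294) + (216) = 44
Signed area = Σ/2 = 22 (positive ⇒ counter-clockwise traversal).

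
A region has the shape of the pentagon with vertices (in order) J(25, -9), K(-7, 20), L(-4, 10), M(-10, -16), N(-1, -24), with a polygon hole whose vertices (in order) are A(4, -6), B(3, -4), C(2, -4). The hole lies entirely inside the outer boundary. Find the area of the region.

721

Outer boundary:
Apply the surveyor's formula: 2A = Σ (x_i·y_{i+1} − x_{i+1}·y_i), indices taken mod 5.
Σ = (437) + (10) + (164) + (224) + (609) = 1444
Area = |Σ|/2 = 722.
Hole:
Apply the shoelace (surveyor's) formula: 2A = Σ (x_i·y_{i+1} − x_{i+1}·y_i), indices taken mod 3.
Σ = (2) + (-4) + (4) = 2
Area = |Σ|/2 = 1.
Net area = 722 − 1 = 721.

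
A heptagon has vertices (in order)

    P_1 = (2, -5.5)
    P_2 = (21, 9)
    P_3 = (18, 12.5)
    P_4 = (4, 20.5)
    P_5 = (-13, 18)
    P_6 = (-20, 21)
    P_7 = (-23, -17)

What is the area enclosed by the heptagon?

981

Apply Gauss's area formula: 2A = Σ (x_i·y_{i+1} − x_{i+1}·y_i), indices taken mod 7.
Σ = (133.5) + (100.5) + (319) + (338.5) + (87) + (823) + (160.5) = 1962
Area = |Σ|/2 = 981.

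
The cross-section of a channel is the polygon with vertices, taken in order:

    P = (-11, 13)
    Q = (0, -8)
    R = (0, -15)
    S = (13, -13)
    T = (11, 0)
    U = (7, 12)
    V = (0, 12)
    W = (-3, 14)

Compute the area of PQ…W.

396.5

Apply Gauss's area formula: 2A = Σ (x_i·y_{i+1} − x_{i+1}·y_i), indices taken mod 8.
P→Q: (-11)(-8) − (0)(13) = 88
Q→R: (0)(-15) − (0)(-8) = 0
R→S: (0)(-13) − (13)(-15) = 195
S→T: (13)(0) − (11)(-13) = 143
T→U: (11)(12) − (7)(0) = 132
U→V: (7)(12) − (0)(12) = 84
V→W: (0)(14) − (-3)(12) = 36
W→P: (-3)(13) − (-11)(14) = 115
Σ = 793
Area = |Σ|/2 = 396.5.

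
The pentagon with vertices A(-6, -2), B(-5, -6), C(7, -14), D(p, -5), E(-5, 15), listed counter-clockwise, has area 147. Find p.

4

The doubled signed area Σ (x_i y_{i+1} − x_{i+1} y_i) is linear in p.
With p=0 it equals 178; the coefficient of p is 29 (from the two edges through D).
So 29·p + 178 = 2·147 = 294 ⇒ p = 4.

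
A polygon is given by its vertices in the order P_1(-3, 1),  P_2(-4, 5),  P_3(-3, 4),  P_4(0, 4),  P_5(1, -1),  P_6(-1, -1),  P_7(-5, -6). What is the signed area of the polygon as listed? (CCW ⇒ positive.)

Apply the shoelace formula: 2A = Σ (x_i·y_{i+1} − x_{i+1}·y_i), indices taken mod 7.
Cross-terms: -11, -1, -12, -4, -2, 1, -23  ⇒  Σ = -52
Signed area = Σ/2 = -26 (negative ⇒ clockwise traversal).

-26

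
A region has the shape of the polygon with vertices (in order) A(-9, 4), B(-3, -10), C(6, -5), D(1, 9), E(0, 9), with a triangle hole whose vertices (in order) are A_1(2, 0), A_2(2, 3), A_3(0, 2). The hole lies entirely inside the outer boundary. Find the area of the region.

160

Outer boundary:
Apply the shoelace formula: 2A = Σ (x_i·y_{i+1} − x_{i+1}·y_i), indices taken mod 5.
Cross-terms: 102, 75, 59, 9, 81  ⇒  Σ = 326
Area = |Σ|/2 = 163.
Hole:
Σ = (6) + (4) + (-4) = 6
Area = |Σ|/2 = 3.
Net area = 163 − 3 = 160.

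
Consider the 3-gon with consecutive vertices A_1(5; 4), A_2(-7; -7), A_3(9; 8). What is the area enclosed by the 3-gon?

Apply the shoelace formula: 2A = Σ (x_i·y_{i+1} − x_{i+1}·y_i), indices taken mod 3.
Σ = (-7) + (7) + (-4) = -4
Area = |Σ|/2 = 2.

2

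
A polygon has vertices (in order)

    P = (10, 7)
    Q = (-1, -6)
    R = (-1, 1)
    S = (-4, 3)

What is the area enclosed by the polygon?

58.5

Apply the shoelace formula: 2A = Σ (x_i·y_{i+1} − x_{i+1}·y_i), indices taken mod 4.
Σ = (-53) + (-7) + (1) + (-58) = -117
Area = |Σ|/2 = 58.5.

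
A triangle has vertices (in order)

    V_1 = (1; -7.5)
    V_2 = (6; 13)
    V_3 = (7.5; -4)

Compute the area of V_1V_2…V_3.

57.875

Σ = (58) + (-121.5) + (-52.25) = -115.75
Area = |Σ|/2 = 57.875.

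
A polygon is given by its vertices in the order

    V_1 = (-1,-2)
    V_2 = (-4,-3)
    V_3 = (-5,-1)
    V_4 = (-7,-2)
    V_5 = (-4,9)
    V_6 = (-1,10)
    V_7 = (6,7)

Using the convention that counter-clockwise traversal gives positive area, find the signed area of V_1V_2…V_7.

-93.5

Apply the shoelace (surveyor's) formula: 2A = Σ (x_i·y_{i+1} − x_{i+1}·y_i), indices taken mod 7.
V_1→V_2: (-1)(-3) − (-4)(-2) = -5
V_2→V_3: (-4)(-1) − (-5)(-3) = -11
V_3→V_4: (-5)(-2) − (-7)(-1) = 3
V_4→V_5: (-7)(9) − (-4)(-2) = -71
V_5→V_6: (-4)(10) − (-1)(9) = -31
V_6→V_7: (-1)(7) − (6)(10) = -67
V_7→V_1: (6)(-2) − (-1)(7) = -5
Σ = -187
Signed area = Σ/2 = -93.5 (negative ⇒ clockwise traversal).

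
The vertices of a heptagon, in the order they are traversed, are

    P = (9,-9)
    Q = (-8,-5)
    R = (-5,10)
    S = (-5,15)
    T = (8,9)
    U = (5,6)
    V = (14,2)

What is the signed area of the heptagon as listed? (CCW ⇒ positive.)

Apply Gauss's area formula: 2A = Σ (x_i·y_{i+1} − x_{i+1}·y_i), indices taken mod 7.
Σ = (-117) + (-105) + (-25) + (-165) + (3) + (-74) + (-144) = -627
Signed area = Σ/2 = -313.5 (negative ⇒ clockwise traversal).

-313.5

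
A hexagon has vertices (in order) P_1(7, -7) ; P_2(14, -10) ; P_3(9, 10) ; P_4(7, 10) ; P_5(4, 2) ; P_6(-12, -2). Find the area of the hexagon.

Σ = (28) + (230) + (20) + (-26) + (16) + (98) = 366
Area = |Σ|/2 = 183.

183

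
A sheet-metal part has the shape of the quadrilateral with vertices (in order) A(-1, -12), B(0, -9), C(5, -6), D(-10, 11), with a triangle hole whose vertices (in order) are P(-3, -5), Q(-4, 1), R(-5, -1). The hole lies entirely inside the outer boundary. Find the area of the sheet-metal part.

86

Outer boundary:
Apply Gauss's area formula: 2A = Σ (x_i·y_{i+1} − x_{i+1}·y_i), indices taken mod 4.
Σ = (9) + (45) + (-5) + (131) = 180
Area = |Σ|/2 = 90.
Hole:
Apply the surveyor's formula: 2A = Σ (x_i·y_{i+1} − x_{i+1}·y_i), indices taken mod 3.
P→Q: (-3)(1) − (-4)(-5) = -23
Q→R: (-4)(-1) − (-5)(1) = 9
R→P: (-5)(-5) − (-3)(-1) = 22
Σ = 8
Area = |Σ|/2 = 4.
Net area = 90 − 4 = 86.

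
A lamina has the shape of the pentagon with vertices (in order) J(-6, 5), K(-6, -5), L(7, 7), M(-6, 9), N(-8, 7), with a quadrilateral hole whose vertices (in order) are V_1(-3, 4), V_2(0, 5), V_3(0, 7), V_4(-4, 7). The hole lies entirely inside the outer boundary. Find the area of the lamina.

86

Outer boundary:
Σ = (60) + (-7) + (105) + (30) + (2) = 190
Area = |Σ|/2 = 95.
Hole:
Σ = (-15) + (0) + (28) + (5) = 18
Area = |Σ|/2 = 9.
Net area = 95 − 9 = 86.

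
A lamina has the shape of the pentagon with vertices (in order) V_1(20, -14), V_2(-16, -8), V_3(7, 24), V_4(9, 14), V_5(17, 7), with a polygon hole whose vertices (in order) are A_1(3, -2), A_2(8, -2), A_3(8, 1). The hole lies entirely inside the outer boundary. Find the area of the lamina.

684

Outer boundary:
Apply the shoelace (surveyor's) formula: 2A = Σ (x_i·y_{i+1} − x_{i+1}·y_i), indices taken mod 5.
Σ = (-384) + (-328) + (-118) + (-175) + (-378) = -1383
Area = |Σ|/2 = 691.5.
Hole:
Cross-terms: 10, 24, -19  ⇒  Σ = 15
Area = |Σ|/2 = 7.5.
Net area = 691.5 − 7.5 = 684.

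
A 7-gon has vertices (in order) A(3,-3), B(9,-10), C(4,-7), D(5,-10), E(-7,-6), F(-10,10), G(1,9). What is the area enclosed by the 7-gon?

195.5

Apply the shoelace formula: 2A = Σ (x_i·y_{i+1} − x_{i+1}·y_i), indices taken mod 7.
A→B: (3)(-10) − (9)(-3) = -3
B→C: (9)(-7) − (4)(-10) = -23
C→D: (4)(-10) − (5)(-7) = -5
D→E: (5)(-6) − (-7)(-10) = -100
E→F: (-7)(10) − (-10)(-6) = -130
F→G: (-10)(9) − (1)(10) = -100
G→A: (1)(-3) − (3)(9) = -30
Σ = -391
Area = |Σ|/2 = 195.5.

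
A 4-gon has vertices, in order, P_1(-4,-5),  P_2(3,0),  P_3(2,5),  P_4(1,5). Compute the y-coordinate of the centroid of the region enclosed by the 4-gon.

1/3

Apply the surveyor's formula. First the cross-terms c_i = x_i·y_{i+1} − x_{i+1}·y_i:
  15, 15, 5, 15  ⇒  2A = 50, A = 25.
Then Σ (y_i + y_{i+1})·c_i = 50, so ȳ = 50 / (6·25) = 1/3.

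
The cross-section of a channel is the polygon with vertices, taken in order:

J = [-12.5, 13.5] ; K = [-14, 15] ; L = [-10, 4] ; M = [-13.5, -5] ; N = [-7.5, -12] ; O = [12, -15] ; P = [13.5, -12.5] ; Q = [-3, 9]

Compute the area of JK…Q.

394.5

Apply the surveyor's formula: 2A = Σ (x_i·y_{i+1} − x_{i+1}·y_i), indices taken mod 8.
J→K: (-12.5)(15) − (-14)(13.5) = 1.5
K→L: (-14)(4) − (-10)(15) = 94
L→M: (-10)(-5) − (-13.5)(4) = 104
M→N: (-13.5)(-12) − (-7.5)(-5) = 124.5
N→O: (-7.5)(-15) − (12)(-12) = 256.5
O→P: (12)(-12.5) − (13.5)(-15) = 52.5
P→Q: (13.5)(9) − (-3)(-12.5) = 84
Q→J: (-3)(13.5) − (-12.5)(9) = 72
Σ = 789
Area = |Σ|/2 = 394.5.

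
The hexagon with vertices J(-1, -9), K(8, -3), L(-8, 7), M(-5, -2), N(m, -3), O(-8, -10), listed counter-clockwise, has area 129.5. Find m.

The doubled signed area Σ (x_i y_{i+1} − x_{i+1} y_i) is linear in m.
With m=0 it equals 211; the coefficient of m is -8 (from the two edges through N).
So -8·m + 211 = 2·129.5 = 259 ⇒ m = -6.

-6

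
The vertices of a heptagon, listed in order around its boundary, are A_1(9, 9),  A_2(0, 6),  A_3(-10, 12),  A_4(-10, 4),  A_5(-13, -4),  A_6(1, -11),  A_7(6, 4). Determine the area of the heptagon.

Cross-terms: 54, 60, 80, 92, 147, 70, 18  ⇒  Σ = 521
Area = |Σ|/2 = 260.5.

260.5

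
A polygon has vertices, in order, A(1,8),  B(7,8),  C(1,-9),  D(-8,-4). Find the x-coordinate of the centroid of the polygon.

Apply the shoelace formula. First the cross-terms c_i = x_i·y_{i+1} − x_{i+1}·y_i:
  -48, -71, -76, -60  ⇒  2A = -255, A = -127.5.
Then Σ (x_i + x_{i+1})·c_i = 0, so x̄ = 0 / (6·(-127.5)) = 0.

0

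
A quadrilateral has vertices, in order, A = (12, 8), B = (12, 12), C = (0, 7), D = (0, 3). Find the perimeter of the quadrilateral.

|AB| = √((0)² + (4)²) = √16 = 4
|BC| = √((-12)² + (-5)²) = √169 = 13
|CD| = √((0)² + (-4)²) = √16 = 4
|DA| = √((12)² + (5)²) = √169 = 13
Perimeter = 4 + 13 + 4 + 13 = 34.

34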